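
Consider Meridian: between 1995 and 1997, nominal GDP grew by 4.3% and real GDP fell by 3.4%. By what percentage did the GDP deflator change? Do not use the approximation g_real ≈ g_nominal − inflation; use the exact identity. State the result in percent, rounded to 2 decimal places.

7.97%

(1 + g_nom) = (1 + g_real)(1 + π), so π = 1.0430 / 0.9660 − 1 = 0.07971.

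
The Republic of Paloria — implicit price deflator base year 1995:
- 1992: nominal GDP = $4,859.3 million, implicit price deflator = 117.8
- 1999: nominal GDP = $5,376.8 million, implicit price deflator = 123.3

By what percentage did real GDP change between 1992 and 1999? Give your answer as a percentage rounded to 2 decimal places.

Real GDP 1992 = 4859.3 / 1.178 = 4125.04.
Real GDP 1999 = 5376.8 / 1.233 = 4360.75.
Real growth = 4360.75 / 4125.04 − 1 = 0.0571.

5.71%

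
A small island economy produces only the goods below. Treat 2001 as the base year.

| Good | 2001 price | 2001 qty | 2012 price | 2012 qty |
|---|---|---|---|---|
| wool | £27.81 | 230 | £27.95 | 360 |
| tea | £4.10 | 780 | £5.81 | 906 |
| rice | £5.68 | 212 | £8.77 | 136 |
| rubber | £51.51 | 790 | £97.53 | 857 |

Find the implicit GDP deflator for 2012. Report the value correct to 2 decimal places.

170.70

Nominal GDP 2012 = 27.95·360 + 5.81·906 + 8.77·136 + 97.53·857 = 100101.79.
Real GDP 2012 (at 2001 prices) = 27.81·360 + 4.10·906 + 5.68·136 + 51.51·857 = 58642.75.
Deflator = Nominal/Real × 100 = 100101.79/58642.75 × 100 = 170.698.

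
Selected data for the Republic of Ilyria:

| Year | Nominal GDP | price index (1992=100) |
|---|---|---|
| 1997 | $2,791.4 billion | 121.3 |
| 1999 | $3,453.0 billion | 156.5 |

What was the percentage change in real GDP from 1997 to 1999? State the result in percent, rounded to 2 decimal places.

-4.12%

Deflate each year: 1997 → 2791.4/1.213 = 2301.24; 1999 → 3453.0/1.565 = 2206.39.
So real GDP changed by 2206.39/2301.24 − 1 = -0.0412, i.e. -4.12%.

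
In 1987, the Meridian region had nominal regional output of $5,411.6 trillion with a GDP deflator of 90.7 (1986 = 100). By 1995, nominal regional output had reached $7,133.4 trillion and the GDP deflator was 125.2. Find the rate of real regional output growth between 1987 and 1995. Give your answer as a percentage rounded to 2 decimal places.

Deflate each year: 1987 → 5411.6/0.907 = 5966.48; 1995 → 7133.4/1.252 = 5697.60.
So real regional output changed by 5697.60/5966.48 − 1 = -0.0451, i.e. -4.51%.

-4.51%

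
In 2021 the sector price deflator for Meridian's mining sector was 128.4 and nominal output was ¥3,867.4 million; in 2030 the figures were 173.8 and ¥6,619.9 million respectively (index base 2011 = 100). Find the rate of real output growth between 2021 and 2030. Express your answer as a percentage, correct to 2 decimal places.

Real output 2021 = 3867.4 / 1.284 = 3011.99.
Real output 2030 = 6619.9 / 1.738 = 3808.92.
Real growth = 3808.92 / 3011.99 − 1 = 0.2646.

26.46%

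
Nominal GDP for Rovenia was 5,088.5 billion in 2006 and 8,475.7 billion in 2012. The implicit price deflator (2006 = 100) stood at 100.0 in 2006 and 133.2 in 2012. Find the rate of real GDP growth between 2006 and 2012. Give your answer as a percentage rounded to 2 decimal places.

25.05%

Real GDP 2006 = 5088.5 / 1.000 = 5088.50.
Real GDP 2012 = 8475.7 / 1.332 = 6363.14.
Real growth = 6363.14 / 5088.50 − 1 = 0.2505.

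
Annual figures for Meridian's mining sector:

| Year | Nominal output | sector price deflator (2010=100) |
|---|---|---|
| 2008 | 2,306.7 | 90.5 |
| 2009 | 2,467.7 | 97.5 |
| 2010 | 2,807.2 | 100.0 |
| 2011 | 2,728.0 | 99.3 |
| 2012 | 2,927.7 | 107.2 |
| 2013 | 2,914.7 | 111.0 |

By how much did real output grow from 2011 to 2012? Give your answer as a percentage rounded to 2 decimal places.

-0.59%

Real output 2011 = 2728.0/0.993 = 2747.23.
Real output 2012 = 2927.7/1.072 = 2731.06.
Change = 2731.06/2747.23 − 1 = -0.0059.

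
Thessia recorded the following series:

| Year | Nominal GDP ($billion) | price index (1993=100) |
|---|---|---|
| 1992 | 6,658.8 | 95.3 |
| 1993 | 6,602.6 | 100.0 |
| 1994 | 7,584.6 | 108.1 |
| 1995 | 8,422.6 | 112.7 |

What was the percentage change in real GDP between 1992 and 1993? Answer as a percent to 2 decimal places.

-5.50%

Real GDP 1992 = 6658.8/0.953 = 6987.20.
Real GDP 1993 = 6602.6/1.000 = 6602.60.
Change = 6602.60/6987.20 − 1 = -0.0550.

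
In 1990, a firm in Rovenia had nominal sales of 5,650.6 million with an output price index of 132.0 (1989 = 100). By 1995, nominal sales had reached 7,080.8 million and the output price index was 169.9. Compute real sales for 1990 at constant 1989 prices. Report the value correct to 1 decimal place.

Real sales = Nominal / (output price index/100) = 5650.6 / 1.320 = 4280.76.

4,280.8 million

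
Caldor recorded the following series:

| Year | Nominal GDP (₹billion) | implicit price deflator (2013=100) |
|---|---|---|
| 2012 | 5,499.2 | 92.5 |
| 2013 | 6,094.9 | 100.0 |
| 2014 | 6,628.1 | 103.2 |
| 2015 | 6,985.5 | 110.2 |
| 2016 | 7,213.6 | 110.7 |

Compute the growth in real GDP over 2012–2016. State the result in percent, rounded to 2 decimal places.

Real GDP 2012 = 5499.2/0.925 = 5945.08.
Real GDP 2016 = 7213.6/1.107 = 6516.35.
Change = 6516.35/5945.08 − 1 = 0.0961.

9.61%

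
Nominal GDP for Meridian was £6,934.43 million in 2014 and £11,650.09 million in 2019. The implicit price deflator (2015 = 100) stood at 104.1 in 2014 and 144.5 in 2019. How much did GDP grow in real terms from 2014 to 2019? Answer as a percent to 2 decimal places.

21.03%

Real GDP 2014 = 6934.43 / 1.041 = 6661.32.
Real GDP 2019 = 11650.09 / 1.445 = 8062.35.
Real growth = 8062.35 / 6661.32 − 1 = 0.2103.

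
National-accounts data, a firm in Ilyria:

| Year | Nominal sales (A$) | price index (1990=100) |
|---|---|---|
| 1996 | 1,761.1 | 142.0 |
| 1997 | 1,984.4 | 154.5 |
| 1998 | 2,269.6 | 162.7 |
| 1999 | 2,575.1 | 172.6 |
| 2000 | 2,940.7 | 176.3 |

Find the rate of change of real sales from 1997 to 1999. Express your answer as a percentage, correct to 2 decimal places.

16.16%

Real sales 1997 = 1984.4/1.545 = 1284.40.
Real sales 1999 = 2575.1/1.726 = 1491.95.
Change = 1491.95/1284.40 − 1 = 0.1616.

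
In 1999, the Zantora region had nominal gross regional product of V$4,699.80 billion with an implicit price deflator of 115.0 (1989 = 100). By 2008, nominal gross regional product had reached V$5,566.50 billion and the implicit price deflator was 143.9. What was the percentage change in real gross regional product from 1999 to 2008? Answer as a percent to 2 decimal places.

-5.35%

Deflate each year: 1999 → 4699.80/1.150 = 4086.78; 2008 → 5566.50/1.439 = 3868.31.
So real gross regional product changed by 3868.31/4086.78 − 1 = -0.0535, i.e. -5.35%.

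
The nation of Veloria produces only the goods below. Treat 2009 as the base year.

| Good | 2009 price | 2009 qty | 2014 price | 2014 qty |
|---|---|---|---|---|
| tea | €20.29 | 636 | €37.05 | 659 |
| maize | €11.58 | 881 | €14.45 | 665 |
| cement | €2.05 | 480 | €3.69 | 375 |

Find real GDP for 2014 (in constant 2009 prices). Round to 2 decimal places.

Real GDP 2014 = Σ (p_2009 × q_2014) = 20.29·659 + 11.58·665 + 2.05·375 = 21840.56.

€21840.56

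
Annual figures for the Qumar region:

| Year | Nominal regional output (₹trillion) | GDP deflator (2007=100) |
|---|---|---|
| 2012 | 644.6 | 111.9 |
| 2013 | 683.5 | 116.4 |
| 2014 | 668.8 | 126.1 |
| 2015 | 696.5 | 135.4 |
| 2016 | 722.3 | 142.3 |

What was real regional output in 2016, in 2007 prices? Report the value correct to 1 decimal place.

Real regional output 2016 = 722.3 / 1.423 = 507.59.

₹507.6 trillion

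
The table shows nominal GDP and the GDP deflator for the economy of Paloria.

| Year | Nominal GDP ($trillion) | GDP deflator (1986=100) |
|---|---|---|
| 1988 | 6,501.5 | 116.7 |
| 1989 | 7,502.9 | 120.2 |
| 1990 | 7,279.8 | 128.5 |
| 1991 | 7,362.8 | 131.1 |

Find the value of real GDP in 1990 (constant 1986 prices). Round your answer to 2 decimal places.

$5,665.21 trillion

Real GDP 1990 = 7279.8 / 1.285 = 5665.21.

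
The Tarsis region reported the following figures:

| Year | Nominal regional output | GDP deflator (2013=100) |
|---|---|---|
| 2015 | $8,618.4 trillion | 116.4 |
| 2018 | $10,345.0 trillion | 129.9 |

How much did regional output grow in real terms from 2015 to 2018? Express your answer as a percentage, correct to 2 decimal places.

Deflate each year: 2015 → 8618.4/1.164 = 7404.12; 2018 → 10345.0/1.299 = 7963.82.
So real regional output changed by 7963.82/7404.12 − 1 = 0.0756, i.e. 7.56%.

7.56%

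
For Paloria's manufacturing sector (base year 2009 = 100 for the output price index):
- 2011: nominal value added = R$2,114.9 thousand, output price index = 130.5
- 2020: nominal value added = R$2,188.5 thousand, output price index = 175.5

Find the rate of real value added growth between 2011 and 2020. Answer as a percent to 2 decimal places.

-23.05%

Deflate each year: 2011 → 2114.9/1.305 = 1620.61; 2020 → 2188.5/1.755 = 1247.01.
So real value added changed by 1247.01/1620.61 − 1 = -0.2305, i.e. -23.05%.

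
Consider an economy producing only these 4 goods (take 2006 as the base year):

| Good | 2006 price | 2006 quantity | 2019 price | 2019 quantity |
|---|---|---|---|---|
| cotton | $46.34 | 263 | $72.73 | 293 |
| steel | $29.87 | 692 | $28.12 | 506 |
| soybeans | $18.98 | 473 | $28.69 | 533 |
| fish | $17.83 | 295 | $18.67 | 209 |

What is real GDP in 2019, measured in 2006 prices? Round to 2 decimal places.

$42534.65

Real GDP 2019 = Σ (p_2006 × q_2019) = 46.34·293 + 29.87·506 + 18.98·533 + 17.83·209 = 42534.65.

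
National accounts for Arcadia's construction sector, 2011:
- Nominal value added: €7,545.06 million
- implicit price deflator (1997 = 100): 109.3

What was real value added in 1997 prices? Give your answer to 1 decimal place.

Real value added = Nominal / (implicit price deflator/100) = 7545.06 / 1.093 = 6903.07.

€6,903.1 million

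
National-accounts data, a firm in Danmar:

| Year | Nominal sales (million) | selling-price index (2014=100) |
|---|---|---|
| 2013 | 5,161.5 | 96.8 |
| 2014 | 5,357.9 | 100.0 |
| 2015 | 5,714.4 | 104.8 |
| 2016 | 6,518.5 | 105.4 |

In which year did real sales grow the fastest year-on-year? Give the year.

2014: real = 5357.9/1.000 = 5357.90; growth vs 2013 (5332.13) = 0.48%.
2015: real = 5714.4/1.048 = 5452.67; growth vs 2014 (5357.90) = 1.77%.
2016: real = 6518.5/1.054 = 6184.54; growth vs 2015 (5452.67) = 13.42%.

2016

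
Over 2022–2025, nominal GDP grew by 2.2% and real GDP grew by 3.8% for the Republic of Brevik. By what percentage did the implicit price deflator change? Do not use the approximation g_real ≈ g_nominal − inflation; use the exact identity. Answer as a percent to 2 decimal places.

(1 + g_nom) = (1 + g_real)(1 + π), so π = 1.0220 / 1.0380 − 1 = -0.01541.

-1.54%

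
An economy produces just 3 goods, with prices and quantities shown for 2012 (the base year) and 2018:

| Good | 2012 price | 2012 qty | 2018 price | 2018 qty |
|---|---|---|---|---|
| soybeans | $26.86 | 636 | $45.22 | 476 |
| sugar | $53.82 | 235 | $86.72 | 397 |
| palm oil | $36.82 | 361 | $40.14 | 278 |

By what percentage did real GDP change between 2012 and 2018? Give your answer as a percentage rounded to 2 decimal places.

Real GDP 2012 = Nominal GDP 2012 = 26.86·636 + 53.82·235 + 36.82·361 = 43022.68.
Real GDP 2018 (at 2012 prices) = 26.86·476 + 53.82·397 + 36.82·278 = 44387.86.
Real growth = 44387.86/43022.68 − 1 = 0.0317.

3.17%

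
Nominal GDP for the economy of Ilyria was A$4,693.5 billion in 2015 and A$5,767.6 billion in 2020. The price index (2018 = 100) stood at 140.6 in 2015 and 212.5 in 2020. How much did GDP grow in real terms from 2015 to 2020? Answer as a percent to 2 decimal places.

-18.69%

Real GDP 2015 = 4693.5 / 1.406 = 3338.19.
Real GDP 2020 = 5767.6 / 2.125 = 2714.16.
Real growth = 2714.16 / 3338.19 − 1 = -0.1869.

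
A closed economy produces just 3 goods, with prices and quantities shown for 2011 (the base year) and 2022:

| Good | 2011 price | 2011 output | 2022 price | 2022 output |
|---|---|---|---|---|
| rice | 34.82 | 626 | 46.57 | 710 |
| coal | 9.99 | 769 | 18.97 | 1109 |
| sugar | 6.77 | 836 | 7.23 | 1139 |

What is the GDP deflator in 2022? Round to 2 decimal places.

143.26

Nominal GDP 2022 = 46.57·710 + 18.97·1109 + 7.23·1139 = 62337.40.
Real GDP 2022 (at 2011 prices) = 34.82·710 + 9.99·1109 + 6.77·1139 = 43512.14.
Deflator = Nominal/Real × 100 = 62337.40/43512.14 × 100 = 143.264.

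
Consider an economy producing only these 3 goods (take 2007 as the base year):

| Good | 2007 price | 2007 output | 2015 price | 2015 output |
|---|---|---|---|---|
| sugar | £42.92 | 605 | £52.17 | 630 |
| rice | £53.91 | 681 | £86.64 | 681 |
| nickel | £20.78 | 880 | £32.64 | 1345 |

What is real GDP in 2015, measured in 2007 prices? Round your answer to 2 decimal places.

£91701.41

Real GDP 2015 = Σ (p_2007 × q_2015) = 42.92·630 + 53.91·681 + 20.78·1345 = 91701.41.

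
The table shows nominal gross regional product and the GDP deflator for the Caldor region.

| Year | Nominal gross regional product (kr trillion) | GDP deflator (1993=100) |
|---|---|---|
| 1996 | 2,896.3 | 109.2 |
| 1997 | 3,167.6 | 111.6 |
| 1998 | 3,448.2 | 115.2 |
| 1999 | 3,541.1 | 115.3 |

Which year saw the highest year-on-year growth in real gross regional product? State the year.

1997: real = 3167.6/1.116 = 2838.35; growth vs 1996 (2652.29) = 7.02%.
1998: real = 3448.2/1.152 = 2993.23; growth vs 1997 (2838.35) = 5.46%.
1999: real = 3541.1/1.153 = 3071.21; growth vs 1998 (2993.23) = 2.61%.

1997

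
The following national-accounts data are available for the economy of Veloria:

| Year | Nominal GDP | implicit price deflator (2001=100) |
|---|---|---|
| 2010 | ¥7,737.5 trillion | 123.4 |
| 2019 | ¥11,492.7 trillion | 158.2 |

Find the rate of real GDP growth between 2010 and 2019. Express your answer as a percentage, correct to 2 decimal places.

Deflate each year: 2010 → 7737.5/1.234 = 6270.26; 2019 → 11492.7/1.582 = 7264.66.
So real GDP changed by 7264.66/6270.26 − 1 = 0.1586, i.e. 15.86%.

15.86%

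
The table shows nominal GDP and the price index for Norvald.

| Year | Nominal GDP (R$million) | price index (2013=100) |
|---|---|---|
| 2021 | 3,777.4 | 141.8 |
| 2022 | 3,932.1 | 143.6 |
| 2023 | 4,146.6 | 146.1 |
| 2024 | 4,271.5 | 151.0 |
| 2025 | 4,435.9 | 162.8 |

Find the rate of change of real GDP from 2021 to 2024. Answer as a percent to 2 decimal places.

Real GDP 2021 = 3777.4/1.418 = 2663.89.
Real GDP 2024 = 4271.5/1.510 = 2828.81.
Change = 2828.81/2663.89 − 1 = 0.0619.

6.19%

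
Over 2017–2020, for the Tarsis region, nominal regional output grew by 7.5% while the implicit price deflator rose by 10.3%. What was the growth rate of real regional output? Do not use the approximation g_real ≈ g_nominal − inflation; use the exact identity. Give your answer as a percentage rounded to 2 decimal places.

(1 + g_nom) = (1 + g_real)(1 + π), so g_real = 1.0750 / 1.1030 − 1 = -0.02539.

-2.54%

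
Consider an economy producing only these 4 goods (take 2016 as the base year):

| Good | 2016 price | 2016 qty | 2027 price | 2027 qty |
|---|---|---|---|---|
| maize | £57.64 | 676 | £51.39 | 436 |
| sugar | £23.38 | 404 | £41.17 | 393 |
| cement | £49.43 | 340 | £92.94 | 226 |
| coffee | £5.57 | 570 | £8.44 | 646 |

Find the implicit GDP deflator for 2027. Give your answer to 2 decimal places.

Nominal GDP 2027 = 51.39·436 + 41.17·393 + 92.94·226 + 8.44·646 = 65042.53.
Real GDP 2027 (at 2016 prices) = 57.64·436 + 23.38·393 + 49.43·226 + 5.57·646 = 49088.78.
Deflator = Nominal/Real × 100 = 65042.53/49088.78 × 100 = 132.500.

132.50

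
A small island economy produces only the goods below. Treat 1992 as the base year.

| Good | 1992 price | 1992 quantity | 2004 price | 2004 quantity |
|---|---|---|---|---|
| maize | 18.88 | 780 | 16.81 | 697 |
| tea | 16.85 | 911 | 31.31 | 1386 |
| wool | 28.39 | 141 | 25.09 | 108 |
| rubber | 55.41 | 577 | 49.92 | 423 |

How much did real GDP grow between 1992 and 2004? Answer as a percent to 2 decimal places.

-4.59%

Real GDP 1992 = Nominal GDP 1992 = 18.88·780 + 16.85·911 + 28.39·141 + 55.41·577 = 66051.31.
Real GDP 2004 (at 1992 prices) = 18.88·697 + 16.85·1386 + 28.39·108 + 55.41·423 = 63018.01.
Real growth = 63018.01/66051.31 − 1 = -0.0459.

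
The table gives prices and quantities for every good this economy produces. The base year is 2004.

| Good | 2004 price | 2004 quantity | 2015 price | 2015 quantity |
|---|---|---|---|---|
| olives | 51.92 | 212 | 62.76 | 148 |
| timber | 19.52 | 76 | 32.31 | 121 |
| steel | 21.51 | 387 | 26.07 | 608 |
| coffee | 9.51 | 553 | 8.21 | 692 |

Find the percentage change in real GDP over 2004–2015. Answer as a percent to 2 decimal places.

Real GDP 2004 = Nominal GDP 2004 = 51.92·212 + 19.52·76 + 21.51·387 + 9.51·553 = 26073.96.
Real GDP 2015 (at 2004 prices) = 51.92·148 + 19.52·121 + 21.51·608 + 9.51·692 = 29705.08.
Real growth = 29705.08/26073.96 − 1 = 0.1393.

13.93%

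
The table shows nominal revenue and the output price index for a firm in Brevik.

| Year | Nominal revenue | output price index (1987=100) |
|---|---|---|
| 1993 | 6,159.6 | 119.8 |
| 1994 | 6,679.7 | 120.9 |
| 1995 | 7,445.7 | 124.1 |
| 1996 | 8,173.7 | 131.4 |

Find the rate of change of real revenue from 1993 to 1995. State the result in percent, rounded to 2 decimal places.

16.69%

Real revenue 1993 = 6159.6/1.198 = 5141.57.
Real revenue 1995 = 7445.7/1.241 = 5999.76.
Change = 5999.76/5141.57 − 1 = 0.1669.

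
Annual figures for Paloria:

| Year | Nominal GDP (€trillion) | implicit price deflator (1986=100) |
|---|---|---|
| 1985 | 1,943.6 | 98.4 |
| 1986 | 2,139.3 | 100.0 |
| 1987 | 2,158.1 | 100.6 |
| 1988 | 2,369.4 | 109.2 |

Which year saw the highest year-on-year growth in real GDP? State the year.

1986: real = 2139.3/1.000 = 2139.30; growth vs 1985 (1975.20) = 8.31%.
1987: real = 2158.1/1.006 = 2145.23; growth vs 1986 (2139.30) = 0.28%.
1988: real = 2369.4/1.092 = 2169.78; growth vs 1987 (2145.23) = 1.14%.

1986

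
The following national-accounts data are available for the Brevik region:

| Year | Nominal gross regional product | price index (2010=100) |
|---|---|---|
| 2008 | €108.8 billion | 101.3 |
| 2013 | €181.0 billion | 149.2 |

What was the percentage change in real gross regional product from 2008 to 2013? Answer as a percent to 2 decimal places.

12.95%

Real gross regional product 2008 = 108.8 / 1.013 = 107.40.
Real gross regional product 2013 = 181.0 / 1.492 = 121.31.
Real growth = 121.31 / 107.40 − 1 = 0.1295.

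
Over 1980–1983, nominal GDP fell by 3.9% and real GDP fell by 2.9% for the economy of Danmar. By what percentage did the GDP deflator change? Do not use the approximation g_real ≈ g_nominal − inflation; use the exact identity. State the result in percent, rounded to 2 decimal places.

-1.03%

(1 + g_nom) = (1 + g_real)(1 + π), so π = 0.9610 / 0.9710 − 1 = -0.01030.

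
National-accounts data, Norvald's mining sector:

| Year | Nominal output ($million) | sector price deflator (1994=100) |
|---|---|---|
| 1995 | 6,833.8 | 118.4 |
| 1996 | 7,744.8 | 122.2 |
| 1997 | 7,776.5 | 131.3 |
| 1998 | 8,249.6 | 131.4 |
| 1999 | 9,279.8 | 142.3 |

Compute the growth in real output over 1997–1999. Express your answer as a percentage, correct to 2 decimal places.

10.11%

Real output 1997 = 7776.5/1.313 = 5922.70.
Real output 1999 = 9279.8/1.423 = 6521.29.
Change = 6521.29/5922.70 − 1 = 0.1011.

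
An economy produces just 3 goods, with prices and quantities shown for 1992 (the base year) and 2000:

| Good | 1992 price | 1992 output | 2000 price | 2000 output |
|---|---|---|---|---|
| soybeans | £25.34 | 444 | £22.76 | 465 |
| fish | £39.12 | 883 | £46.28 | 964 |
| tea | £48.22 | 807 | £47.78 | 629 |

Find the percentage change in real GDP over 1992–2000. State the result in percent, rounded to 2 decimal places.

Real GDP 1992 = Nominal GDP 1992 = 25.34·444 + 39.12·883 + 48.22·807 = 84707.46.
Real GDP 2000 (at 1992 prices) = 25.34·465 + 39.12·964 + 48.22·629 = 79825.16.
Real growth = 79825.16/84707.46 − 1 = -0.0576.

-5.76%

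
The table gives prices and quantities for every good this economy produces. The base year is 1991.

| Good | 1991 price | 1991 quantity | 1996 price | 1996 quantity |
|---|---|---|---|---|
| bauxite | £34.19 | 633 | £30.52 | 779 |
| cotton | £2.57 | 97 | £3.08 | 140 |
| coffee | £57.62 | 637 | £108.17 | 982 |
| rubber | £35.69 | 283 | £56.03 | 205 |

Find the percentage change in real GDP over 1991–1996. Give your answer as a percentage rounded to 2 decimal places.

Real GDP 1991 = Nominal GDP 1991 = 34.19·633 + 2.57·97 + 57.62·637 + 35.69·283 = 68695.77.
Real GDP 1996 (at 1991 prices) = 34.19·779 + 2.57·140 + 57.62·982 + 35.69·205 = 90893.10.
Real growth = 90893.10/68695.77 − 1 = 0.3231.

32.31%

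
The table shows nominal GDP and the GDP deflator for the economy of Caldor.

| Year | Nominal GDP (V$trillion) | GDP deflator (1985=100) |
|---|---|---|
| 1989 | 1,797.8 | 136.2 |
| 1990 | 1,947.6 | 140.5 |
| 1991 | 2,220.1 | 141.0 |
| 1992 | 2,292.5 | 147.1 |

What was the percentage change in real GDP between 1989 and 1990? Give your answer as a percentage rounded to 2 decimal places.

Real GDP 1989 = 1797.8/1.362 = 1319.97.
Real GDP 1990 = 1947.6/1.405 = 1386.19.
Change = 1386.19/1319.97 − 1 = 0.0502.

5.02%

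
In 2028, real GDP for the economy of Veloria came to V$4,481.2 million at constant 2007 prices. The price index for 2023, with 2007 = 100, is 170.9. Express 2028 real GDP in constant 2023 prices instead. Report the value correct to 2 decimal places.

V$7,658.37 million

Real GDP in 2023 prices = Real GDP in 2007 prices × (P_2023/P_2007) = 4481.2 × 1.709 = 7658.37.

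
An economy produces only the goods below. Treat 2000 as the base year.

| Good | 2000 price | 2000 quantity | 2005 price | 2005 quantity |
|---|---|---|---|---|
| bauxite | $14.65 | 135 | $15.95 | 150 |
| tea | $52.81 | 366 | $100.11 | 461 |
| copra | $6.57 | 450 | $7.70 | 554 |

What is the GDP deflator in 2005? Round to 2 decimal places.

Nominal GDP 2005 = 15.95·150 + 100.11·461 + 7.70·554 = 52809.01.
Real GDP 2005 (at 2000 prices) = 14.65·150 + 52.81·461 + 6.57·554 = 30182.69.
Deflator = Nominal/Real × 100 = 52809.01/30182.69 × 100 = 174.965.

174.96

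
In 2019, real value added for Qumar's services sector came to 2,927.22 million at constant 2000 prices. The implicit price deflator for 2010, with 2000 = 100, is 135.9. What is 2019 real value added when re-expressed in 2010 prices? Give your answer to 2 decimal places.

3,978.09 million

Real value added in 2010 prices = Real value added in 2000 prices × (P_2010/P_2000) = 2927.22 × 1.359 = 3978.09.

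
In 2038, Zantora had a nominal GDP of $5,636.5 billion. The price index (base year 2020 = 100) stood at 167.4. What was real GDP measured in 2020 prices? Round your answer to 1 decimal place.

$3,367.1 billion

Real GDP = Nominal / (price index/100) = 5636.5 / 1.674 = 3367.08.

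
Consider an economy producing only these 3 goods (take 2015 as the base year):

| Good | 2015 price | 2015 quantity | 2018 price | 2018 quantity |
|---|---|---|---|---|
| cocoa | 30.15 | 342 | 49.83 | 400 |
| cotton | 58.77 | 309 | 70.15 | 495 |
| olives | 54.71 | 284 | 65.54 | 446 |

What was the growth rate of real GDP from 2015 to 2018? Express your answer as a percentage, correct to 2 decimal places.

48.95%

Real GDP 2015 = Nominal GDP 2015 = 30.15·342 + 58.77·309 + 54.71·284 = 44008.87.
Real GDP 2018 (at 2015 prices) = 30.15·400 + 58.77·495 + 54.71·446 = 65551.81.
Real growth = 65551.81/44008.87 − 1 = 0.4895.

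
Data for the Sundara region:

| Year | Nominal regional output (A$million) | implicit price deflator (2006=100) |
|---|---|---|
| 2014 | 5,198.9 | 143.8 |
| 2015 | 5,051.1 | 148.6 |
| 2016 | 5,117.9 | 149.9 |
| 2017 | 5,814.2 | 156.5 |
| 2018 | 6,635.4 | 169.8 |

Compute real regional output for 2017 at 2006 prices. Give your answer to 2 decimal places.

Real regional output 2017 = 5814.2 / 1.565 = 3715.14.

A$3,715.14 million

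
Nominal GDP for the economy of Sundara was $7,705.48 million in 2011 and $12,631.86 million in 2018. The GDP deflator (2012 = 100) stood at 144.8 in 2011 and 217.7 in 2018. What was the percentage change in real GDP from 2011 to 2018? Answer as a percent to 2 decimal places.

Real GDP 2011 = 7705.48 / 1.448 = 5321.46.
Real GDP 2018 = 12631.86 / 2.177 = 5802.42.
Real growth = 5802.42 / 5321.46 − 1 = 0.0904.

9.04%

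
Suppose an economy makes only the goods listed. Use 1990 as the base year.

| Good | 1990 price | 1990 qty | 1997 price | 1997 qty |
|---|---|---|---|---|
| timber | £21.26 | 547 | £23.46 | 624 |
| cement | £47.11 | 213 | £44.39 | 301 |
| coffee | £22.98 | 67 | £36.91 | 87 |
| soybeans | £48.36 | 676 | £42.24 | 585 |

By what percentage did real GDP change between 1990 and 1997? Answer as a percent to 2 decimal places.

Real GDP 1990 = Nominal GDP 1990 = 21.26·547 + 47.11·213 + 22.98·67 + 48.36·676 = 55894.67.
Real GDP 1997 (at 1990 prices) = 21.26·624 + 47.11·301 + 22.98·87 + 48.36·585 = 57736.21.
Real growth = 57736.21/55894.67 − 1 = 0.0329.

3.29%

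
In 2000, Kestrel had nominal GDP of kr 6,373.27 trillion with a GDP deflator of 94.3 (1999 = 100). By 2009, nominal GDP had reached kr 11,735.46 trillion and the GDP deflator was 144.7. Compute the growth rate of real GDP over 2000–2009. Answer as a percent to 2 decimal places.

Deflate each year: 2000 → 6373.27/0.943 = 6758.50; 2009 → 11735.46/1.447 = 8110.20.
So real GDP changed by 8110.20/6758.50 − 1 = 0.2000, i.e. 20.00%.

20.00%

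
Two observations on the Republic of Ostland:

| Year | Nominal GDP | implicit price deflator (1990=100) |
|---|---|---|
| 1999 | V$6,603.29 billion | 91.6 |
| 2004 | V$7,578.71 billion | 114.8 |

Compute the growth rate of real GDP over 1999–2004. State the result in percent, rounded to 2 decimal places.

Deflate each year: 1999 → 6603.29/0.916 = 7208.83; 2004 → 7578.71/1.148 = 6601.66.
So real GDP changed by 6601.66/7208.83 − 1 = -0.0842, i.e. -8.42%.

-8.42%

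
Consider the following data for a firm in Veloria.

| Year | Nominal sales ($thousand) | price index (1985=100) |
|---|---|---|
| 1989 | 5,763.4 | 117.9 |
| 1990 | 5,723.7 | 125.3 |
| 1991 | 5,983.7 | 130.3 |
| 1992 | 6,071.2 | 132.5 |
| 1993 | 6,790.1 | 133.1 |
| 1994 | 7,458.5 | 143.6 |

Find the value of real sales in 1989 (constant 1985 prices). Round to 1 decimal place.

$4,888.4 thousand

Real sales 1989 = 5763.4 / 1.179 = 4888.38.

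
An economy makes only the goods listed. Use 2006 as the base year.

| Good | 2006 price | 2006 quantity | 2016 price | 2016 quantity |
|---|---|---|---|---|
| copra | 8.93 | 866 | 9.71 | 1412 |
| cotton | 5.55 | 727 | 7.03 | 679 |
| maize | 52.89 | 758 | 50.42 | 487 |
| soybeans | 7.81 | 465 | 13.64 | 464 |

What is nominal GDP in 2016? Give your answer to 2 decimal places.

Nominal GDP 2016 = Σ (p_2016 × q_2016) = 9.71·1412 + 7.03·679 + 50.42·487 + 13.64·464 = 49367.39.

49367.39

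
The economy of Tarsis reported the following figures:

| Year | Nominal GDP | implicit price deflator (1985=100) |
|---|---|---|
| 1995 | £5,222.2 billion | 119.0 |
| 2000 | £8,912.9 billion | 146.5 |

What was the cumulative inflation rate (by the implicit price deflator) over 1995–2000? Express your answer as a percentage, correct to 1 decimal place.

23.1%

Price-level change = 146.5 / 119.0 − 1 = 0.2311.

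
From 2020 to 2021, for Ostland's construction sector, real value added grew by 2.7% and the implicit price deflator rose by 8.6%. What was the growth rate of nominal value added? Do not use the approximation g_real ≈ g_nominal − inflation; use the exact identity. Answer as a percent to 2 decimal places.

11.53%

(1 + g_nom) = (1 + g_real)(1 + π) = 1.0270 × 1.0860 = 1.11532.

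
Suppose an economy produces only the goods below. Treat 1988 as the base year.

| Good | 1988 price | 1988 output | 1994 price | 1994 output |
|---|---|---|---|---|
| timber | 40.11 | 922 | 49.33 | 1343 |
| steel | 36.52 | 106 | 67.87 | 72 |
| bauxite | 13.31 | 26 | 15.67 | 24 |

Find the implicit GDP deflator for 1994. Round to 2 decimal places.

125.87

Nominal GDP 1994 = 49.33·1343 + 67.87·72 + 15.67·24 = 71512.91.
Real GDP 1994 (at 1988 prices) = 40.11·1343 + 36.52·72 + 13.31·24 = 56816.61.
Deflator = Nominal/Real × 100 = 71512.91/56816.61 × 100 = 125.866.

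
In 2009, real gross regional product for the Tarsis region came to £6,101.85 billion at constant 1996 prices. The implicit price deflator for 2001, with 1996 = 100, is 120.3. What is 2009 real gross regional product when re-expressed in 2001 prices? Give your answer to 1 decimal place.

£7,340.5 billion

Real gross regional product in 2001 prices = Real gross regional product in 1996 prices × (P_2001/P_1996) = 6101.85 × 1.203 = 7340.53.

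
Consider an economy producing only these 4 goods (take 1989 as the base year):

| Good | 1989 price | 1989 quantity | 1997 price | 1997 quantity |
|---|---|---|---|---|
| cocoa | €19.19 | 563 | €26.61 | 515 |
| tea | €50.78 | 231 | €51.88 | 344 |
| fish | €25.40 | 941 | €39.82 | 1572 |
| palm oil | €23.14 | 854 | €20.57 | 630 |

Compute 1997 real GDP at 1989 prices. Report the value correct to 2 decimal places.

Real GDP 1997 = Σ (p_1989 × q_1997) = 19.19·515 + 50.78·344 + 25.40·1572 + 23.14·630 = 81858.17.

€81858.17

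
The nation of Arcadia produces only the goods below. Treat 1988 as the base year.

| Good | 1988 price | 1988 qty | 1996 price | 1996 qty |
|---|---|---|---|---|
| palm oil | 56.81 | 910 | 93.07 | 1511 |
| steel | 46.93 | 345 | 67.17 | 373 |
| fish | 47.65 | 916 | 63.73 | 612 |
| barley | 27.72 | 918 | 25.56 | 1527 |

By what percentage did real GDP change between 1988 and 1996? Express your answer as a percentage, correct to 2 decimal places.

27.63%

Real GDP 1988 = Nominal GDP 1988 = 56.81·910 + 46.93·345 + 47.65·916 + 27.72·918 = 136982.31.
Real GDP 1996 (at 1988 prices) = 56.81·1511 + 46.93·373 + 47.65·612 + 27.72·1527 = 174835.04.
Real growth = 174835.04/136982.31 − 1 = 0.2763.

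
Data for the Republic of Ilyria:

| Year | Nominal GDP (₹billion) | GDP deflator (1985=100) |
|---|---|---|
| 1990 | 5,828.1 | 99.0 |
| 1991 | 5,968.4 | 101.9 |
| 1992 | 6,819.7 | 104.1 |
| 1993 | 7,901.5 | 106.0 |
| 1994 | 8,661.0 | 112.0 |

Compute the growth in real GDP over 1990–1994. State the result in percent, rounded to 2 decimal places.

31.36%

Real GDP 1990 = 5828.1/0.990 = 5886.97.
Real GDP 1994 = 8661.0/1.120 = 7733.04.
Change = 7733.04/5886.97 − 1 = 0.3136.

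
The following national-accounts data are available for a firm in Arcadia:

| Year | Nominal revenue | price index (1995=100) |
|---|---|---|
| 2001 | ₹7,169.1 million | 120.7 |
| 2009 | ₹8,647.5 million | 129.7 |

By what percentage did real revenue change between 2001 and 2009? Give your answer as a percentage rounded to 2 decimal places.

Real revenue 2001 = 7169.1 / 1.207 = 5939.60.
Real revenue 2009 = 8647.5 / 1.297 = 6667.31.
Real growth = 6667.31 / 5939.60 − 1 = 0.1225.

12.25%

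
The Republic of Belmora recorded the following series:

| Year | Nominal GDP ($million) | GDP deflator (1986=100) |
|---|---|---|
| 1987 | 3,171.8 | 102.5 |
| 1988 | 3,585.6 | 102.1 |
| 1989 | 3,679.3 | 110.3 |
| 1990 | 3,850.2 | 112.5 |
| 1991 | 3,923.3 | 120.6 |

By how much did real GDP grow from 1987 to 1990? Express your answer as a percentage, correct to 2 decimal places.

10.60%

Real GDP 1987 = 3171.8/1.025 = 3094.44.
Real GDP 1990 = 3850.2/1.125 = 3422.40.
Change = 3422.40/3094.44 − 1 = 0.1060.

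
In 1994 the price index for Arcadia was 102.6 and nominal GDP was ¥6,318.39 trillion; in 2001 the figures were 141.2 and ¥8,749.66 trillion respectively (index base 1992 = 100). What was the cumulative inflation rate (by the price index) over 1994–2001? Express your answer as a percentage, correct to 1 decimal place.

37.6%

Price-level change = 141.2 / 102.6 − 1 = 0.3762.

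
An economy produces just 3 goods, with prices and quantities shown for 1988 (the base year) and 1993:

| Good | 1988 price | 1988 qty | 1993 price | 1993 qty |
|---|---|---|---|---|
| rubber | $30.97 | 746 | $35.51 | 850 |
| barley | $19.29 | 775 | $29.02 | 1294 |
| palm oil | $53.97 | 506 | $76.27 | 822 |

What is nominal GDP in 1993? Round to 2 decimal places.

Nominal GDP 1993 = Σ (p_1993 × q_1993) = 35.51·850 + 29.02·1294 + 76.27·822 = 130429.32.

$130429.32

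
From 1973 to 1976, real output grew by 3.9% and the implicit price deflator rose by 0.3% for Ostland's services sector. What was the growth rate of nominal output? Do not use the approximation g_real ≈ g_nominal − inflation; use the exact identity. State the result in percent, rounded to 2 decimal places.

4.21%

(1 + g_nom) = (1 + g_real)(1 + π) = 1.0390 × 1.0030 = 1.04212.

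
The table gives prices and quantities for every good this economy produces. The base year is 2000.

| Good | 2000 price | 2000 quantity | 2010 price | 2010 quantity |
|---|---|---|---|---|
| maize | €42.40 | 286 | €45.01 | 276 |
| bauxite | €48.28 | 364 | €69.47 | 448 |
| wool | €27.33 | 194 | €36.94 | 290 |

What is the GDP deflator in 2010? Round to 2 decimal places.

Nominal GDP 2010 = 45.01·276 + 69.47·448 + 36.94·290 = 54257.92.
Real GDP 2010 (at 2000 prices) = 42.40·276 + 48.28·448 + 27.33·290 = 41257.54.
Deflator = Nominal/Real × 100 = 54257.92/41257.54 × 100 = 131.510.

131.51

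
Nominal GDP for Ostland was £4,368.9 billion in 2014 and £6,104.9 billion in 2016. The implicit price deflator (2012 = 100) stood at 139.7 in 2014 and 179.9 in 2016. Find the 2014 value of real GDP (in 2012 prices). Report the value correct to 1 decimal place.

£3,127.3 billion

Real GDP = Nominal / (implicit price deflator/100) = 4368.9 / 1.397 = 3127.34.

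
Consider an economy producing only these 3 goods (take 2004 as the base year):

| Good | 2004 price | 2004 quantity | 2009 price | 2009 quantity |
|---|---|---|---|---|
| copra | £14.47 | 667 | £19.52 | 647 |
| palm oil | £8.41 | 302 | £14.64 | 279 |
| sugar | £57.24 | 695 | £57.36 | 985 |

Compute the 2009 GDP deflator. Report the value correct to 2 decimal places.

107.52

Nominal GDP 2009 = 19.52·647 + 14.64·279 + 57.36·985 = 73213.60.
Real GDP 2009 (at 2004 prices) = 14.47·647 + 8.41·279 + 57.24·985 = 68089.88.
Deflator = Nominal/Real × 100 = 73213.60/68089.88 × 100 = 107.525.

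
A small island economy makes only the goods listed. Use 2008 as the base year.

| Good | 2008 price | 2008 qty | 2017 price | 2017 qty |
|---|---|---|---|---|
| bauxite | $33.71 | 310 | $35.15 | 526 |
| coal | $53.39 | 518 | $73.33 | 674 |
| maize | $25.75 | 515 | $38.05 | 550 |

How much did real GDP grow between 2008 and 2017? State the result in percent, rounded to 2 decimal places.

Real GDP 2008 = Nominal GDP 2008 = 33.71·310 + 53.39·518 + 25.75·515 = 51367.37.
Real GDP 2017 (at 2008 prices) = 33.71·526 + 53.39·674 + 25.75·550 = 67878.82.
Real growth = 67878.82/51367.37 − 1 = 0.3214.

32.14%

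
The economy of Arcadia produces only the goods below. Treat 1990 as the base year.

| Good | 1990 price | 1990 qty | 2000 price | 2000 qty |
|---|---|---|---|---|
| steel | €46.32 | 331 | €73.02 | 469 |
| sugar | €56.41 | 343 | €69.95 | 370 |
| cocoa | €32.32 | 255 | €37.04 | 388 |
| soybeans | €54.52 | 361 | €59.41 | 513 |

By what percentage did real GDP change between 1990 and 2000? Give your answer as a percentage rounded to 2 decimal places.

32.75%

Real GDP 1990 = Nominal GDP 1990 = 46.32·331 + 56.41·343 + 32.32·255 + 54.52·361 = 62603.87.
Real GDP 2000 (at 1990 prices) = 46.32·469 + 56.41·370 + 32.32·388 + 54.52·513 = 83104.70.
Real growth = 83104.70/62603.87 − 1 = 0.3275.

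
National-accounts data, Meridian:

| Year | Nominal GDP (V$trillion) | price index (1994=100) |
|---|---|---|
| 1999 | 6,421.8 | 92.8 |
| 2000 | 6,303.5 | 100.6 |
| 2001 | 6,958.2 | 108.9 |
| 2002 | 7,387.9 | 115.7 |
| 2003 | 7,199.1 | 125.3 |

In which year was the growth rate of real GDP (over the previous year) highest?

2001

2000: real = 6303.5/1.006 = 6265.90; growth vs 1999 (6920.04) = -9.45%.
2001: real = 6958.2/1.089 = 6389.53; growth vs 2000 (6265.90) = 1.97%.
2002: real = 7387.9/1.157 = 6385.39; growth vs 2001 (6389.53) = -0.06%.
2003: real = 7199.1/1.253 = 5745.49; growth vs 2002 (6385.39) = -10.02%.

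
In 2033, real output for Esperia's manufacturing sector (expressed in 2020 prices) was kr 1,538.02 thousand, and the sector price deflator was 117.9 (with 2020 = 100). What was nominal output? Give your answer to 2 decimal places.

kr 1,813.33 thousand

Nominal output = Real × (sector price deflator/100) = 1538.02 × 1.179 = 1813.33.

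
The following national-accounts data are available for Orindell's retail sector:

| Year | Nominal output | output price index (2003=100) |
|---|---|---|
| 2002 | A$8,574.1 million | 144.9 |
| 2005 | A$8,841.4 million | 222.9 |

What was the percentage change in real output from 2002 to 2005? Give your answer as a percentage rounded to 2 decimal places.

-32.97%

Deflate each year: 2002 → 8574.1/1.449 = 5917.25; 2005 → 8841.4/2.229 = 3966.53.
So real output changed by 3966.53/5917.25 − 1 = -0.3297, i.e. -32.97%.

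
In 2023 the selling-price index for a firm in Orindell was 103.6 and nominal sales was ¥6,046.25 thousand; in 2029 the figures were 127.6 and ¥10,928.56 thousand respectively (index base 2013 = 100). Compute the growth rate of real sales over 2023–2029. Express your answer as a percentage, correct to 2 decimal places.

46.75%

Real sales 2023 = 6046.25 / 1.036 = 5836.15.
Real sales 2029 = 10928.56 / 1.276 = 8564.70.
Real growth = 8564.70 / 5836.15 − 1 = 0.4675.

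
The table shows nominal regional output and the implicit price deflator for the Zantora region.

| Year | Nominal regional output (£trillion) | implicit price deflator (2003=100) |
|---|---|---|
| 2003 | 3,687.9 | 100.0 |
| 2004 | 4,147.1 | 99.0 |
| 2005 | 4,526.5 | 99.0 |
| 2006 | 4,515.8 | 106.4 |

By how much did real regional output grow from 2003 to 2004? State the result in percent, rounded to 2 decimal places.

Real regional output 2003 = 3687.9/1.000 = 3687.90.
Real regional output 2004 = 4147.1/0.990 = 4188.99.
Change = 4188.99/3687.90 − 1 = 0.1359.

13.59%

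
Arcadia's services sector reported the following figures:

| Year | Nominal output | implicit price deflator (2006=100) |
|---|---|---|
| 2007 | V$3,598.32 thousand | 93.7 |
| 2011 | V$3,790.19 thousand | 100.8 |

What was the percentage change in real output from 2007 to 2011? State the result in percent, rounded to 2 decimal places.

-2.09%

Real output 2007 = 3598.32 / 0.937 = 3840.26.
Real output 2011 = 3790.19 / 1.008 = 3760.11.
Real growth = 3760.11 / 3840.26 − 1 = -0.0209.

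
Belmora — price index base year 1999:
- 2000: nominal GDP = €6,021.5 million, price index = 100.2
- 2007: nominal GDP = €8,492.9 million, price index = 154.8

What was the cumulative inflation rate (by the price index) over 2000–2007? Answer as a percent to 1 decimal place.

54.5%

Price-level change = 154.8 / 100.2 − 1 = 0.5449.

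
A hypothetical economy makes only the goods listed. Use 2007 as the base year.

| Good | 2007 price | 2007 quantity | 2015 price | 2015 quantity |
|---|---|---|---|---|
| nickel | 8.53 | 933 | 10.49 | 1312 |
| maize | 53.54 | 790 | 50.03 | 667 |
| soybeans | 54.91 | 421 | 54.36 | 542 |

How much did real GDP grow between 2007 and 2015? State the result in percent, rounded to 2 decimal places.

Real GDP 2007 = Nominal GDP 2007 = 8.53·933 + 53.54·790 + 54.91·421 = 73372.20.
Real GDP 2015 (at 2007 prices) = 8.53·1312 + 53.54·667 + 54.91·542 = 76663.76.
Real growth = 76663.76/73372.20 − 1 = 0.0449.

4.49%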